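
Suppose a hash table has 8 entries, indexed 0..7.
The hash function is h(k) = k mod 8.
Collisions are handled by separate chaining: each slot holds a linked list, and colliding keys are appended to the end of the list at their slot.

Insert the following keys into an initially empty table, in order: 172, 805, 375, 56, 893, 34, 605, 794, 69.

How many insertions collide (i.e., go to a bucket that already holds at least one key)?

4

Insert 172: h=4, bucket 4 empty -> new chain.
Insert 805: h=5, bucket 5 empty -> new chain.
Insert 375: h=7, bucket 7 empty -> new chain.
Insert 56: h=0, bucket 0 empty -> new chain.
Insert 893: h=5, bucket 5 nonempty -> append to chain.
Insert 34: h=2, bucket 2 empty -> new chain.
Insert 605: h=5, bucket 5 nonempty -> append to chain.
Insert 794: h=2, bucket 2 nonempty -> append to chain.
Insert 69: h=5, bucket 5 nonempty -> append to chain.
Final buckets:
0: 56
1: -
2: 34 -> 794
3: -
4: 172
5: 805 -> 893 -> 605 -> 69
6: -
7: 375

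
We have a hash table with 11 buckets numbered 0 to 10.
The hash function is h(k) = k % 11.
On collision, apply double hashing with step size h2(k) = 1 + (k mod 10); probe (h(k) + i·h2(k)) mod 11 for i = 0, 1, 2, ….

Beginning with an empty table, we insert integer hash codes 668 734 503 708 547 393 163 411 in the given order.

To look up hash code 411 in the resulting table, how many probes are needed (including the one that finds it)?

668: h=8 => slot 8
734: h=8, h2=5, probe 8,2 => slot 2
503: h=8, h2=4, probe 8,1 => slot 1
708: h=4 => slot 4
547: h=8, h2=8, probe 8,5 => slot 5
393: h=8, h2=4, probe 8,1,5,9 => slot 9
163: h=9, h2=4, probe 9,2,6 => slot 6
411: h=4, h2=2, probe 4,6,8,10 => slot 10
Table: [—, 503, 734, —, 708, 547, 163, —, 668, 393, 411]
Lookup 411: h=4, h2=2, probe 4,6,8,10 → found at 10.

4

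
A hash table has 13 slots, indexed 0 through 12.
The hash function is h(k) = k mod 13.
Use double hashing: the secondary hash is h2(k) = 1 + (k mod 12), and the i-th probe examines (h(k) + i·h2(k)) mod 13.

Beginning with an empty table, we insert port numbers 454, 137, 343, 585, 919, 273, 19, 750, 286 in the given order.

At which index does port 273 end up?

454 hashes to 12; slot 12 is free → place at 12.
137 hashes to 7; slot 7 is free → place at 7.
343 hashes to 5; slot 5 is free → place at 5.
585 hashes to 0; slot 0 is free → place at 0.
919 hashes to 9; slot 9 is free → place at 9.
273 hashes to 0, h2=10; 0 taken → place at 10.
19 hashes to 6; slot 6 is free → place at 6.
750 hashes to 9, h2=7; 9 taken → place at 3.
286 hashes to 0, h2=11; 0 taken → place at 11.
Table: [585, ∅, ∅, 750, ∅, 343, 19, 137, ∅, 919, 273, 286, 454]

10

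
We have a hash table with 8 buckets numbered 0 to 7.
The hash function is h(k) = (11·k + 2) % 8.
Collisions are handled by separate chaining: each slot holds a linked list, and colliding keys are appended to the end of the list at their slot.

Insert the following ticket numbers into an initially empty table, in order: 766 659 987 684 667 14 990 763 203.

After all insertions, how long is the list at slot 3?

766 → bucket 4
659 → bucket 3
987 → bucket 3 (collision)
684 → bucket 6
667 → bucket 3 (collision)
14 → bucket 4 (collision)
990 → bucket 4 (collision)
763 → bucket 3 (collision)
203 → bucket 3 (collision)
Final buckets:
0: -
1: -
2: -
3: 659 -> 987 -> 667 -> 763 -> 203
4: 766 -> 14 -> 990
5: -
6: 684
7: -

5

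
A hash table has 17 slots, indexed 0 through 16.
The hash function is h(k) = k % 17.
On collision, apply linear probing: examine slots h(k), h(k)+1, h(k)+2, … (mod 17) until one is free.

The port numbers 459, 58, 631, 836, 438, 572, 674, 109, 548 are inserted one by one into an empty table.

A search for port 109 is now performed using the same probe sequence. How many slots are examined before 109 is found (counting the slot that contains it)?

Insert 459: h=0, slot 0 empty → index 0.
Insert 58: h=7, slot 7 empty → index 7.
Insert 631: h=2, slot 2 empty → index 2.
Insert 836: h=3, slot 3 empty → index 3.
Insert 438: h=13, slot 13 empty → index 13.
Insert 572: h=11, slot 11 empty → index 11.
Insert 674: h=11, slot 11 occupied → index 12.
Insert 109: h=7, slot 7 occupied → index 8.
Insert 548: h=4, slot 4 empty → index 4.
Table: [459, ∅, 631, 836, 548, ∅, ∅, 58, 109, ∅, ∅, 572, 674, 438, ∅, ∅, ∅]
Lookup 109: h=7, probe 7,8 → found at 8.

2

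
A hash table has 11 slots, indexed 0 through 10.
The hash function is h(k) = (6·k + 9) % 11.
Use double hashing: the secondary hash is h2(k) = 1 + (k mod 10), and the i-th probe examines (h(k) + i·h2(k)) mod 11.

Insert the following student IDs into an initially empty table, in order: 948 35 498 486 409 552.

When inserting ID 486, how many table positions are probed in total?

2

948: h=10 => slot 10
35: h=10, h2=6, probe 10,5 => slot 5
498: h=5, h2=9, probe 5,3 => slot 3
486: h=10, h2=7, probe 10,6 => slot 6
409: h=10, h2=10, probe 10,9 => slot 9
552: h=10, h2=3, probe 10,2 => slot 2
Table: [-, -, 552, 498, -, 35, 486, -, -, 409, 948]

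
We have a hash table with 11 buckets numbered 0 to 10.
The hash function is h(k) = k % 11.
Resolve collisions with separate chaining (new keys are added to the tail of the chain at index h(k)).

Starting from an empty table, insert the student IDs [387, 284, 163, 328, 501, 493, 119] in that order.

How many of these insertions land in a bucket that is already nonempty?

Insert 387: h=2, bucket 2 empty → new chain.
Insert 284: h=9, bucket 9 empty → new chain.
Insert 163: h=9, bucket 9 nonempty → append to chain.
Insert 328: h=9, bucket 9 nonempty → append to chain.
Insert 501: h=6, bucket 6 empty → new chain.
Insert 493: h=9, bucket 9 nonempty → append to chain.
Insert 119: h=9, bucket 9 nonempty → append to chain.
Final buckets:
0: -
1: -
2: 387
3: -
4: -
5: -
6: 501
7: -
8: -
9: 284 -> 163 -> 328 -> 493 -> 119
10: -

4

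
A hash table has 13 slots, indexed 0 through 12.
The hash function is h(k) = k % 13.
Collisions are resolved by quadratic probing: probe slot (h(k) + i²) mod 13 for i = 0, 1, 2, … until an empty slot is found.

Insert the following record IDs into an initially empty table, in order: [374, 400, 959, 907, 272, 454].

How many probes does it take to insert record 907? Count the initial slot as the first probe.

374: h=10 => slot 10
400: h=10, probe 10,11 => slot 11
959: h=10, probe 10,11,1 => slot 1
907: h=10, probe 10,11,1,6 => slot 6
272: h=12 => slot 12
454: h=12, probe 12,0 => slot 0
Table: [454, 959, ., ., ., ., 907, ., ., ., 374, 400, 272]

4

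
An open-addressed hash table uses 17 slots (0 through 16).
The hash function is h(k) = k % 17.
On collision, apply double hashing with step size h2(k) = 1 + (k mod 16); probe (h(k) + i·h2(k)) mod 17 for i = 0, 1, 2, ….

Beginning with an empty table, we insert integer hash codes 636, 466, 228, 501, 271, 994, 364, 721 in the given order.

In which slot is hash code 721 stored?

636 hashes to 7; slot 7 is free → place at 7.
466 hashes to 7, h2=3; 7 taken → place at 10.
228 hashes to 7, h2=5; 7 taken → place at 12.
501 hashes to 8; slot 8 is free → place at 8.
271 hashes to 16; slot 16 is free → place at 16.
994 hashes to 8, h2=3; 8 taken → place at 11.
364 hashes to 7, h2=13; 7 taken → place at 3.
721 hashes to 7, h2=2; 7 taken → place at 9.
Table: [—, —, —, 364, —, —, —, 636, 501, 721, 466, 994, 228, —, —, —, 271]

9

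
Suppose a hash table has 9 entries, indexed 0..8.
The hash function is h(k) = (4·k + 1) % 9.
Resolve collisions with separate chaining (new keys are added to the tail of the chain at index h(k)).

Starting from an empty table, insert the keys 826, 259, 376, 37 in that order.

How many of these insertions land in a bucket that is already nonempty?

Insert 826: h=2, bucket 2 empty -> new chain.
Insert 259: h=2, bucket 2 nonempty -> append to chain.
Insert 376: h=2, bucket 2 nonempty -> append to chain.
Insert 37: h=5, bucket 5 empty -> new chain.
Final buckets:
0: -
1: -
2: 826 -> 259 -> 376
3: -
4: -
5: 37
6: -
7: -
8: -

2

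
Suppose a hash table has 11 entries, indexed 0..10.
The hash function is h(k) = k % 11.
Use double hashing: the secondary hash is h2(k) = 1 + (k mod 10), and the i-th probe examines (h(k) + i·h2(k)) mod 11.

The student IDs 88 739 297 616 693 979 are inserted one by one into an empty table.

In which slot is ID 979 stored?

Insert 88: h=0, slot 0 empty → index 0.
Insert 739: h=2, slot 2 empty → index 2.
Insert 297: h=0, h2=8, slot 0 occupied → index 8.
Insert 616: h=0, h2=7, slot 0 occupied → index 7.
Insert 693: h=0, h2=4, slot 0 occupied → index 4.
Insert 979: h=0, h2=10, slot 0 occupied → index 10.
Table: [88, —, 739, —, 693, —, —, 616, 297, —, 979]

10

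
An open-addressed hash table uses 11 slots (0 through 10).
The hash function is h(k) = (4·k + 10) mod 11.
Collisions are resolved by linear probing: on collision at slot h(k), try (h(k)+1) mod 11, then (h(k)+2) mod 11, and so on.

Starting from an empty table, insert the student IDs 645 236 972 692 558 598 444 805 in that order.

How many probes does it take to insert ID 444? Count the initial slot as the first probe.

7

Insert 645: h=5, slot 5 empty => index 5.
Insert 236: h=8, slot 8 empty => index 8.
Insert 972: h=4, slot 4 empty => index 4.
Insert 692: h=6, slot 6 empty => index 6.
Insert 558: h=9, slot 9 empty => index 9.
Insert 598: h=4, slots 4,5,6 occupied => index 7.
Insert 444: h=4, slots 4,5,6,7,8,9 occupied => index 10.
Insert 805: h=7, slots 7,8,9,10 occupied => index 0.
Table: [805, ∅, ∅, ∅, 972, 645, 692, 598, 236, 558, 444]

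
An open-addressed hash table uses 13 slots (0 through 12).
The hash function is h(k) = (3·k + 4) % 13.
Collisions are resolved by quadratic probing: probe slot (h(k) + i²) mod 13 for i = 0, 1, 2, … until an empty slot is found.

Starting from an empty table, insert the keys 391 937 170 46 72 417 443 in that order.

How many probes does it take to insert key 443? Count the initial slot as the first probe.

391 hashes to 7; slot 7 is free => place at 7.
937 hashes to 7; 7 taken => place at 8.
170 hashes to 7; 7,8 taken => place at 11.
46 hashes to 12; slot 12 is free => place at 12.
72 hashes to 12; 12 taken => place at 0.
417 hashes to 7; 7,8,11 taken => place at 3.
443 hashes to 7; 7,8,11,3 taken => place at 10.
Table: [72, —, —, 417, —, —, —, 391, 937, —, 443, 170, 46]

5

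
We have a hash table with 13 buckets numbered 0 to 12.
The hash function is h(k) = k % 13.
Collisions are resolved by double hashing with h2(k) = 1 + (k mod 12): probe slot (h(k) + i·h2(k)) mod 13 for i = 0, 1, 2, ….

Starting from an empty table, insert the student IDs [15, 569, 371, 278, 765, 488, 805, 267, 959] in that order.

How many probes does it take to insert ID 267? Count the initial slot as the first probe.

Insert 15: h=2, slot 2 empty → index 2.
Insert 569: h=10, slot 10 empty → index 10.
Insert 371: h=7, slot 7 empty → index 7.
Insert 278: h=5, slot 5 empty → index 5.
Insert 765: h=11, slot 11 empty → index 11.
Insert 488: h=7, h2=9, slot 7 occupied → index 3.
Insert 805: h=12, slot 12 empty → index 12.
Insert 267: h=7, h2=4, slots 7,11,2 occupied → index 6.
Insert 959: h=10, h2=12, slot 10 occupied → index 9.
Table: [., ., 15, 488, ., 278, 267, 371, ., 959, 569, 765, 805]

4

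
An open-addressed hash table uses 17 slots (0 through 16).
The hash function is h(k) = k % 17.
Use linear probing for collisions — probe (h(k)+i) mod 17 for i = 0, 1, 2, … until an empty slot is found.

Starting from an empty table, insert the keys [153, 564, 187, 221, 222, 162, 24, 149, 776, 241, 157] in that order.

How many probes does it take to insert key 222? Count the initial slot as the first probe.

4

Insert 153: h=0, slot 0 empty -> index 0.
Insert 564: h=3, slot 3 empty -> index 3.
Insert 187: h=0, slot 0 occupied -> index 1.
Insert 221: h=0, slots 0,1 occupied -> index 2.
Insert 222: h=1, slots 1,2,3 occupied -> index 4.
Insert 162: h=9, slot 9 empty -> index 9.
Insert 24: h=7, slot 7 empty -> index 7.
Insert 149: h=13, slot 13 empty -> index 13.
Insert 776: h=11, slot 11 empty -> index 11.
Insert 241: h=3, slots 3,4 occupied -> index 5.
Insert 157: h=4, slots 4,5 occupied -> index 6.
Table: [153, 187, 221, 564, 222, 241, 157, 24, -, 162, -, 776, -, 149, -, -, -]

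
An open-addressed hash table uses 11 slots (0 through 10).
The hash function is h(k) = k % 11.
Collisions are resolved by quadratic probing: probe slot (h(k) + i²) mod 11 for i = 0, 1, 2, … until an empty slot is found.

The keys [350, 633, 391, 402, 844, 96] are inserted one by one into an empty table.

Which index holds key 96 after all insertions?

350 hashes to 9; slot 9 is free => place at 9.
633 hashes to 6; slot 6 is free => place at 6.
391 hashes to 6; 6 taken => place at 7.
402 hashes to 6; 6,7 taken => place at 10.
844 hashes to 8; slot 8 is free => place at 8.
96 hashes to 8; 8,9 taken => place at 1.
Table: [∅, 96, ∅, ∅, ∅, ∅, 633, 391, 844, 350, 402]

1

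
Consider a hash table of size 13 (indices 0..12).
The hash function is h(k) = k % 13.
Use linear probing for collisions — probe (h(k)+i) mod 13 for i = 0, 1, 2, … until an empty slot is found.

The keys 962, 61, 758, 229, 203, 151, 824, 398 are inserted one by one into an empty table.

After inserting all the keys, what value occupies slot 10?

962: h=0 -> slot 0
61: h=9 -> slot 9
758: h=4 -> slot 4
229: h=8 -> slot 8
203: h=8, probe 8,9,10 -> slot 10
151: h=8, probe 8,9,10,11 -> slot 11
824: h=5 -> slot 5
398: h=8, probe 8,9,10,11,12 -> slot 12
Table: [962, ∅, ∅, ∅, 758, 824, ∅, ∅, 229, 61, 203, 151, 398]

203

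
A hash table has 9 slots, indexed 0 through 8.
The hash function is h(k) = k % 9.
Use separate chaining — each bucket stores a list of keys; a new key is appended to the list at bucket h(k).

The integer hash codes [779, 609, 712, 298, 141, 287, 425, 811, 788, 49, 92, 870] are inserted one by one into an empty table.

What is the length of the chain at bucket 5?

2

779 → bucket 5
609 → bucket 6
712 → bucket 1
298 → bucket 1 (collision)
141 → bucket 6 (collision)
287 → bucket 8
425 → bucket 2
811 → bucket 1 (collision)
788 → bucket 5 (collision)
49 → bucket 4
92 → bucket 2 (collision)
870 → bucket 6 (collision)
Final buckets:
0: -
1: 712 -> 298 -> 811
2: 425 -> 92
3: -
4: 49
5: 779 -> 788
6: 609 -> 141 -> 870
7: -
8: 287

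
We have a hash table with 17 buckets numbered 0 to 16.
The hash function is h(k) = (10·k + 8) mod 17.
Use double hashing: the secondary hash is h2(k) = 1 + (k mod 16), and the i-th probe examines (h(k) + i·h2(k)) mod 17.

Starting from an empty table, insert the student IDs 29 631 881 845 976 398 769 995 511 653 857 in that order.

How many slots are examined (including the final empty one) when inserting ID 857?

2

Insert 29: h=9, slot 9 empty -> index 9.
Insert 631: h=11, slot 11 empty -> index 11.
Insert 881: h=12, slot 12 empty -> index 12.
Insert 845: h=9, h2=14, slot 9 occupied -> index 6.
Insert 976: h=10, slot 10 empty -> index 10.
Insert 398: h=10, h2=15, slot 10 occupied -> index 8.
Insert 769: h=14, slot 14 empty -> index 14.
Insert 995: h=13, slot 13 empty -> index 13.
Insert 511: h=1, slot 1 empty -> index 1.
Insert 653: h=10, h2=14, slot 10 occupied -> index 7.
Insert 857: h=10, h2=10, slot 10 occupied -> index 3.
Table: [., 511, ., 857, ., ., 845, 653, 398, 29, 976, 631, 881, 995, 769, ., .]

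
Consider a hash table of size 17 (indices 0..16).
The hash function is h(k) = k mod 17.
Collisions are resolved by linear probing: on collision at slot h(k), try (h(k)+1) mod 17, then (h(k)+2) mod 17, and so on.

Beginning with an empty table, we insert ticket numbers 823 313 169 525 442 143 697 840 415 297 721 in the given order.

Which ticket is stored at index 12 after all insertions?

Insert 823: h=7, slot 7 empty -> index 7.
Insert 313: h=7, slot 7 occupied -> index 8.
Insert 169: h=16, slot 16 empty -> index 16.
Insert 525: h=15, slot 15 empty -> index 15.
Insert 442: h=0, slot 0 empty -> index 0.
Insert 143: h=7, slots 7,8 occupied -> index 9.
Insert 697: h=0, slot 0 occupied -> index 1.
Insert 840: h=7, slots 7,8,9 occupied -> index 10.
Insert 415: h=7, slots 7,8,9,10 occupied -> index 11.
Insert 297: h=8, slots 8,9,10,11 occupied -> index 12.
Insert 721: h=7, slots 7,8,9,10,11,12 occupied -> index 13.
Table: [442, 697, ., ., ., ., ., 823, 313, 143, 840, 415, 297, 721, ., 525, 169]

297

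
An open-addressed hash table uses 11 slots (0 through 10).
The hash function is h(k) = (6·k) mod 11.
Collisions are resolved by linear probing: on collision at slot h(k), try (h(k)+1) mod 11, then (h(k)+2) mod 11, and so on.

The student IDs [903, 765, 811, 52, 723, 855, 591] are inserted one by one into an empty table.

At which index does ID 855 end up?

8

Insert 903: h=6, slot 6 empty => index 6.
Insert 765: h=3, slot 3 empty => index 3.
Insert 811: h=4, slot 4 empty => index 4.
Insert 52: h=4, slot 4 occupied => index 5.
Insert 723: h=4, slots 4,5,6 occupied => index 7.
Insert 855: h=4, slots 4,5,6,7 occupied => index 8.
Insert 591: h=4, slots 4,5,6,7,8 occupied => index 9.
Table: [—, —, —, 765, 811, 52, 903, 723, 855, 591, —]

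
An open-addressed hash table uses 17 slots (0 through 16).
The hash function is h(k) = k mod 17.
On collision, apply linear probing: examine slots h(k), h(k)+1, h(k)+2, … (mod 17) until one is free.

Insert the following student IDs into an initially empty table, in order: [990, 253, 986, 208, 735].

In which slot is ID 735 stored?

6

Insert 990: h=4, slot 4 empty → index 4.
Insert 253: h=15, slot 15 empty → index 15.
Insert 986: h=0, slot 0 empty → index 0.
Insert 208: h=4, slot 4 occupied → index 5.
Insert 735: h=4, slots 4,5 occupied → index 6.
Table: [986, -, -, -, 990, 208, 735, -, -, -, -, -, -, -, -, 253, -]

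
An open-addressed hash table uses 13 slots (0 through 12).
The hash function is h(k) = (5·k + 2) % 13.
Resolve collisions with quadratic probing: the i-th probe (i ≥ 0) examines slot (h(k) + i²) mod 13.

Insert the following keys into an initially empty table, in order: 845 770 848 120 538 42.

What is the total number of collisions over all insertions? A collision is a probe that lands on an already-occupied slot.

6

845: h=2 -> slot 2
770: h=4 -> slot 4
848: h=4, probe 4,5 -> slot 5
120: h=4, probe 4,5,8 -> slot 8
538: h=1 -> slot 1
42: h=4, probe 4,5,8,0 -> slot 0
Table: [42, 538, 845, -, 770, 848, -, -, 120, -, -, -, -]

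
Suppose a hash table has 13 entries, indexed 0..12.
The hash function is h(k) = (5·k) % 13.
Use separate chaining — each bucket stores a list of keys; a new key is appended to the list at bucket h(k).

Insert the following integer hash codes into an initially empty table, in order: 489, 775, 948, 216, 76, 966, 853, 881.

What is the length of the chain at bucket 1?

489 → bucket 1
775 → bucket 1 (collision)
948 → bucket 8
216 → bucket 1 (collision)
76 → bucket 3
966 → bucket 7
853 → bucket 1 (collision)
881 → bucket 11
Final buckets:
0: -
1: 489 -> 775 -> 216 -> 853
2: -
3: 76
4: -
5: -
6: -
7: 966
8: 948
9: -
10: -
11: 881
12: -

4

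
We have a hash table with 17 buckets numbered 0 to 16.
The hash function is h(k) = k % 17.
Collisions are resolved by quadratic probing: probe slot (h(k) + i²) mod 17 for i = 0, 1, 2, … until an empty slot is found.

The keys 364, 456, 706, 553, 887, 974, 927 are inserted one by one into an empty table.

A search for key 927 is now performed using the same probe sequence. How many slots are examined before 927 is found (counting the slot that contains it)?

364: h=7 → slot 7
456: h=14 → slot 14
706: h=9 → slot 9
553: h=9, probe 9,10 → slot 10
887: h=3 → slot 3
974: h=5 → slot 5
927: h=9, probe 9,10,13 → slot 13
Table: [—, —, —, 887, —, 974, —, 364, —, 706, 553, —, —, 927, 456, —, —]
Lookup 927: h=9, probe 9,10,13 → found at 13.

3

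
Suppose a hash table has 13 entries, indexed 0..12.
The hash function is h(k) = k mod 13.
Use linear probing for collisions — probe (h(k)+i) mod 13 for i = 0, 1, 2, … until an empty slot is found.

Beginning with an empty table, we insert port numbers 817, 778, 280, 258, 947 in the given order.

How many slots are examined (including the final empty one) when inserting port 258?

3

817 hashes to 11; slot 11 is free → place at 11.
778 hashes to 11; 11 taken → place at 12.
280 hashes to 7; slot 7 is free → place at 7.
258 hashes to 11; 11,12 taken → place at 0.
947 hashes to 11; 11,12,0 taken → place at 1.
Table: [258, 947, ∅, ∅, ∅, ∅, ∅, 280, ∅, ∅, ∅, 817, 778]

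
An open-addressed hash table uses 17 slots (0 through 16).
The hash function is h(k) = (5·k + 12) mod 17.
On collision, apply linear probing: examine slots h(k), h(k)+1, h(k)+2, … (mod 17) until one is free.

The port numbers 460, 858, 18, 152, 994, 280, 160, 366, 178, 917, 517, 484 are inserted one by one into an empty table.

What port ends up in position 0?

460

460 hashes to 0; slot 0 is free => place at 0.
858 hashes to 1; slot 1 is free => place at 1.
18 hashes to 0; 0,1 taken => place at 2.
152 hashes to 7; slot 7 is free => place at 7.
994 hashes to 1; 1,2 taken => place at 3.
280 hashes to 1; 1,2,3 taken => place at 4.
160 hashes to 13; slot 13 is free => place at 13.
366 hashes to 6; slot 6 is free => place at 6.
178 hashes to 1; 1,2,3,4 taken => place at 5.
917 hashes to 7; 7 taken => place at 8.
517 hashes to 13; 13 taken => place at 14.
484 hashes to 1; 1,2,3,4,5,6,7,8 taken => place at 9.
Table: [460, 858, 18, 994, 280, 178, 366, 152, 917, 484, _, _, _, 160, 517, _, _]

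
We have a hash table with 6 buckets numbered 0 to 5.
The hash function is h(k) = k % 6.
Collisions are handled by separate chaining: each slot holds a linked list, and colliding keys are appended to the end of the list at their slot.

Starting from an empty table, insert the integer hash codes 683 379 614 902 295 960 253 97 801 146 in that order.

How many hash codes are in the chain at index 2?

3

Insert 683: h=5, bucket 5 empty → new chain.
Insert 379: h=1, bucket 1 empty → new chain.
Insert 614: h=2, bucket 2 empty → new chain.
Insert 902: h=2, bucket 2 nonempty → append to chain.
Insert 295: h=1, bucket 1 nonempty → append to chain.
Insert 960: h=0, bucket 0 empty → new chain.
Insert 253: h=1, bucket 1 nonempty → append to chain.
Insert 97: h=1, bucket 1 nonempty → append to chain.
Insert 801: h=3, bucket 3 empty → new chain.
Insert 146: h=2, bucket 2 nonempty → append to chain.
Final buckets:
0: 960
1: 379 -> 295 -> 253 -> 97
2: 614 -> 902 -> 146
3: 801
4: _
5: 683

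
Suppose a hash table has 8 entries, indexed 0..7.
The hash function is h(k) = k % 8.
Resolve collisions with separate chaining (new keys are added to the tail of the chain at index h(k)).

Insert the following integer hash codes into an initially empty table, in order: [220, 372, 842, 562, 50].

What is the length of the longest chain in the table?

3

Insert 220: h=4, bucket 4 empty → new chain.
Insert 372: h=4, bucket 4 nonempty → append to chain.
Insert 842: h=2, bucket 2 empty → new chain.
Insert 562: h=2, bucket 2 nonempty → append to chain.
Insert 50: h=2, bucket 2 nonempty → append to chain.
Final buckets:
0: ∅
1: ∅
2: 842 -> 562 -> 50
3: ∅
4: 220 -> 372
5: ∅
6: ∅
7: ∅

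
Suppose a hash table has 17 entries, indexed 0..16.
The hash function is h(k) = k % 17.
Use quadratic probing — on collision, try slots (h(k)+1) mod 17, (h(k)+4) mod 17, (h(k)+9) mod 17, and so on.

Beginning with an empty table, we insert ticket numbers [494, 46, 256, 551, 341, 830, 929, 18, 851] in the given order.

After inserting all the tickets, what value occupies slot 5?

341

Insert 494: h=1, slot 1 empty => index 1.
Insert 46: h=12, slot 12 empty => index 12.
Insert 256: h=1, slot 1 occupied => index 2.
Insert 551: h=7, slot 7 empty => index 7.
Insert 341: h=1, slots 1,2 occupied => index 5.
Insert 830: h=14, slot 14 empty => index 14.
Insert 929: h=11, slot 11 empty => index 11.
Insert 18: h=1, slots 1,2,5 occupied => index 10.
Insert 851: h=1, slots 1,2,5,10 occupied => index 0.
Table: [851, 494, 256, ., ., 341, ., 551, ., ., 18, 929, 46, ., 830, ., .]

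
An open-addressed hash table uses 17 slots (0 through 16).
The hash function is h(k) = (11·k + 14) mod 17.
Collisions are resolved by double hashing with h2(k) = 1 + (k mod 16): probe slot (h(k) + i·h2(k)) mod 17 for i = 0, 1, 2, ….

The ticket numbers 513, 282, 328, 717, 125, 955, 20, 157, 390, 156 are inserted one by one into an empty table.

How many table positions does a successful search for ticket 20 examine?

Insert 513: h=13, slot 13 empty → index 13.
Insert 282: h=5, slot 5 empty → index 5.
Insert 328: h=1, slot 1 empty → index 1.
Insert 717: h=13, h2=14, slot 13 occupied → index 10.
Insert 125: h=12, slot 12 empty → index 12.
Insert 955: h=13, h2=12, slot 13 occupied → index 8.
Insert 20: h=13, h2=5, slots 13,1 occupied → index 6.
Insert 157: h=7, slot 7 empty → index 7.
Insert 390: h=3, slot 3 empty → index 3.
Insert 156: h=13, h2=13, slot 13 occupied → index 9.
Table: [—, 328, —, 390, —, 282, 20, 157, 955, 156, 717, —, 125, 513, —, —, —]
Lookup 20: h=13, h2=5, probe 13,1,6 → found at 6.

3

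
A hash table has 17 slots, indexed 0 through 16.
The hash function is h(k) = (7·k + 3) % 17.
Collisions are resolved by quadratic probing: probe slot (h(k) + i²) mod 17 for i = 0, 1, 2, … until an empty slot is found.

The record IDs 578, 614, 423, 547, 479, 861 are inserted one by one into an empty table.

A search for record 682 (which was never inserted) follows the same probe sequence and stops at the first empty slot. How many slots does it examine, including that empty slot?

2

578 hashes to 3; slot 3 is free => place at 3.
614 hashes to 0; slot 0 is free => place at 0.
423 hashes to 6; slot 6 is free => place at 6.
547 hashes to 7; slot 7 is free => place at 7.
479 hashes to 7; 7 taken => place at 8.
861 hashes to 12; slot 12 is free => place at 12.
Table: [614, _, _, 578, _, _, 423, 547, 479, _, _, _, 861, _, _, _, _]
Lookup 682: h=0, probe 0,1 → slot 1 empty, not found.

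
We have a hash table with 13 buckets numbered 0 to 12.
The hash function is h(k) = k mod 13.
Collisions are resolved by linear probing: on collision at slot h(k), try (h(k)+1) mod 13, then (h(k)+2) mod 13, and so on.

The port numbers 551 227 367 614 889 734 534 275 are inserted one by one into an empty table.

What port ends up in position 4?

614

551: h=5 => slot 5
227: h=6 => slot 6
367: h=3 => slot 3
614: h=3, probe 3,4 => slot 4
889: h=5, probe 5,6,7 => slot 7
734: h=6, probe 6,7,8 => slot 8
534: h=1 => slot 1
275: h=2 => slot 2
Table: [., 534, 275, 367, 614, 551, 227, 889, 734, ., ., ., .]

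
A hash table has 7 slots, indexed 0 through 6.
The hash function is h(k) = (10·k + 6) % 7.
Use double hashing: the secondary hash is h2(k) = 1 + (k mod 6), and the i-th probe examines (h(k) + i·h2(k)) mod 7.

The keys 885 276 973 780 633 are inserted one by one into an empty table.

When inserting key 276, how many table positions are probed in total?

2

885: h=1 => slot 1
276: h=1, h2=1, probe 1,2 => slot 2
973: h=6 => slot 6
780: h=1, h2=1, probe 1,2,3 => slot 3
633: h=1, h2=4, probe 1,5 => slot 5
Table: [—, 885, 276, 780, —, 633, 973]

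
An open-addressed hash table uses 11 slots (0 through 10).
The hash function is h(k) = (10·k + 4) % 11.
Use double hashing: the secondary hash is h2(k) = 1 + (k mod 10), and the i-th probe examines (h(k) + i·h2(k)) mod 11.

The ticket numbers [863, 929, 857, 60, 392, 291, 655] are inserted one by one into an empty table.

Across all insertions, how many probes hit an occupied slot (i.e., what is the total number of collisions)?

Insert 863: h=10, slot 10 empty → index 10.
Insert 929: h=10, h2=10, slot 10 occupied → index 9.
Insert 857: h=5, slot 5 empty → index 5.
Insert 60: h=10, h2=1, slot 10 occupied → index 0.
Insert 392: h=8, slot 8 empty → index 8.
Insert 291: h=10, h2=2, slot 10 occupied → index 1.
Insert 655: h=9, h2=6, slot 9 occupied → index 4.
Table: [60, 291, ., ., 655, 857, ., ., 392, 929, 863]

4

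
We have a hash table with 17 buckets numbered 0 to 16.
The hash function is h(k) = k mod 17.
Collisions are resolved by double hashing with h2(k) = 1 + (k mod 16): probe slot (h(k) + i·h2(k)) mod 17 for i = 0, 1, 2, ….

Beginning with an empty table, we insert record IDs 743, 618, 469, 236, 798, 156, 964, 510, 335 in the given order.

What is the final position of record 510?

13

743: h=12 → slot 12
618: h=6 → slot 6
469: h=10 → slot 10
236: h=15 → slot 15
798: h=16 → slot 16
156: h=3 → slot 3
964: h=12, h2=5, probe 12,0 → slot 0
510: h=0, h2=15, probe 0,15,13 → slot 13
335: h=12, h2=16, probe 12,11 → slot 11
Table: [964, ., ., 156, ., ., 618, ., ., ., 469, 335, 743, 510, ., 236, 798]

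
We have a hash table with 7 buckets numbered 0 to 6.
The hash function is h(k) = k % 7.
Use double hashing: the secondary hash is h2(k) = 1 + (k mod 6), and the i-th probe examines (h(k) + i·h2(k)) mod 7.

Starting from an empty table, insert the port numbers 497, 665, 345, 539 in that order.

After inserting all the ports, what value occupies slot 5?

539

Insert 497: h=0, slot 0 empty -> index 0.
Insert 665: h=0, h2=6, slot 0 occupied -> index 6.
Insert 345: h=2, slot 2 empty -> index 2.
Insert 539: h=0, h2=6, slots 0,6 occupied -> index 5.
Table: [497, —, 345, —, —, 539, 665]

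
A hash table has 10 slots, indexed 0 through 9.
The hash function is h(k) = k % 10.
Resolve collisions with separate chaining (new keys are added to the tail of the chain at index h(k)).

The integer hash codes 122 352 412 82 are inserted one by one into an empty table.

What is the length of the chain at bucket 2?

Insert 122: h=2, bucket 2 empty -> new chain.
Insert 352: h=2, bucket 2 nonempty -> append to chain.
Insert 412: h=2, bucket 2 nonempty -> append to chain.
Insert 82: h=2, bucket 2 nonempty -> append to chain.
Final buckets:
0: .
1: .
2: 122 -> 352 -> 412 -> 82
3: .
4: .
5: .
6: .
7: .
8: .
9: .

4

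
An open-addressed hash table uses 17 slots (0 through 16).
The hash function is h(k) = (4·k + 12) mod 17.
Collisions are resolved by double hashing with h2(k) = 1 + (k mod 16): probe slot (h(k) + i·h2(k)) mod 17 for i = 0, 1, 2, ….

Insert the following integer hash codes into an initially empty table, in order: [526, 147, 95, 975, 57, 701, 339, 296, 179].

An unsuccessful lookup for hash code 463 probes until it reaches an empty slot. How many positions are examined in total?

526: h=8 -> slot 8
147: h=5 -> slot 5
95: h=1 -> slot 1
975: h=2 -> slot 2
57: h=2, h2=10, probe 2,12 -> slot 12
701: h=11 -> slot 11
339: h=8, h2=4, probe 8,12,16 -> slot 16
296: h=6 -> slot 6
179: h=14 -> slot 14
Table: [., 95, 975, ., ., 147, 296, ., 526, ., ., 701, 57, ., 179, ., 339]
Lookup 463: h=11, h2=16, probe 11,10 → slot 10 empty, not found.

2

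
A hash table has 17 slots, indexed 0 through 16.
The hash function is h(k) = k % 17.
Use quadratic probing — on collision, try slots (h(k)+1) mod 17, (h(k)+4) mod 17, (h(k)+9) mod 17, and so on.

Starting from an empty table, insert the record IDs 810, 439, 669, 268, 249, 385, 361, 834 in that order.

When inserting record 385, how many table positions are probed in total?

3

810 hashes to 11; slot 11 is free -> place at 11.
439 hashes to 14; slot 14 is free -> place at 14.
669 hashes to 6; slot 6 is free -> place at 6.
268 hashes to 13; slot 13 is free -> place at 13.
249 hashes to 11; 11 taken -> place at 12.
385 hashes to 11; 11,12 taken -> place at 15.
361 hashes to 4; slot 4 is free -> place at 4.
834 hashes to 1; slot 1 is free -> place at 1.
Table: [_, 834, _, _, 361, _, 669, _, _, _, _, 810, 249, 268, 439, 385, _]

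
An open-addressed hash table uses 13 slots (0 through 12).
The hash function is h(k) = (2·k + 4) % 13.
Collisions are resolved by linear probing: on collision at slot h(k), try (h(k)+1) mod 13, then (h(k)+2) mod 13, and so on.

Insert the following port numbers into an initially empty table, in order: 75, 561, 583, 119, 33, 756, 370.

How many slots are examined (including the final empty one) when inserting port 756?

75 hashes to 11; slot 11 is free => place at 11.
561 hashes to 8; slot 8 is free => place at 8.
583 hashes to 0; slot 0 is free => place at 0.
119 hashes to 8; 8 taken => place at 9.
33 hashes to 5; slot 5 is free => place at 5.
756 hashes to 8; 8,9 taken => place at 10.
370 hashes to 3; slot 3 is free => place at 3.
Table: [583, _, _, 370, _, 33, _, _, 561, 119, 756, 75, _]

3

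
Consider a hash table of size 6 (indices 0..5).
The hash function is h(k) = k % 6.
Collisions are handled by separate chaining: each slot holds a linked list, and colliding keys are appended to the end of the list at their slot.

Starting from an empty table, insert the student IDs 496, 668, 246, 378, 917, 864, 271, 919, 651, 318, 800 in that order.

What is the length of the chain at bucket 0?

4

496 → bucket 4
668 → bucket 2
246 → bucket 0
378 → bucket 0 (collision)
917 → bucket 5
864 → bucket 0 (collision)
271 → bucket 1
919 → bucket 1 (collision)
651 → bucket 3
318 → bucket 0 (collision)
800 → bucket 2 (collision)
Final buckets:
0: 246 -> 378 -> 864 -> 318
1: 271 -> 919
2: 668 -> 800
3: 651
4: 496
5: 917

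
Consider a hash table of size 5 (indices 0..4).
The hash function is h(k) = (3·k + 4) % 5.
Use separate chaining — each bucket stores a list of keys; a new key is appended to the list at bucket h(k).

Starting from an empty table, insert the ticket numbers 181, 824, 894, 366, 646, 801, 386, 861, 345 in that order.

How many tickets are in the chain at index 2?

6

Insert 181: h=2, bucket 2 empty -> new chain.
Insert 824: h=1, bucket 1 empty -> new chain.
Insert 894: h=1, bucket 1 nonempty -> append to chain.
Insert 366: h=2, bucket 2 nonempty -> append to chain.
Insert 646: h=2, bucket 2 nonempty -> append to chain.
Insert 801: h=2, bucket 2 nonempty -> append to chain.
Insert 386: h=2, bucket 2 nonempty -> append to chain.
Insert 861: h=2, bucket 2 nonempty -> append to chain.
Insert 345: h=4, bucket 4 empty -> new chain.
Final buckets:
0: _
1: 824 -> 894
2: 181 -> 366 -> 646 -> 801 -> 386 -> 861
3: _
4: 345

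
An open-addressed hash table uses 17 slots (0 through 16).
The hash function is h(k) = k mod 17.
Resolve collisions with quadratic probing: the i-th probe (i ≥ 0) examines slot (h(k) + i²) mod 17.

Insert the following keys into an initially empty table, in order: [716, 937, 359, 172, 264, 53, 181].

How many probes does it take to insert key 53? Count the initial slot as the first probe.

5

Insert 716: h=2, slot 2 empty → index 2.
Insert 937: h=2, slot 2 occupied → index 3.
Insert 359: h=2, slots 2,3 occupied → index 6.
Insert 172: h=2, slots 2,3,6 occupied → index 11.
Insert 264: h=9, slot 9 empty → index 9.
Insert 53: h=2, slots 2,3,6,11 occupied → index 1.
Insert 181: h=11, slot 11 occupied → index 12.
Table: [., 53, 716, 937, ., ., 359, ., ., 264, ., 172, 181, ., ., ., .]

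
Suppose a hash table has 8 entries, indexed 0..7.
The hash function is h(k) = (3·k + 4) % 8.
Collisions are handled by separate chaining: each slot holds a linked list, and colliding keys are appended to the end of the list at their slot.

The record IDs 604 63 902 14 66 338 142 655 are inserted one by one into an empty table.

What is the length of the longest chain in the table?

604 → bucket 0
63 → bucket 1
902 → bucket 6
14 → bucket 6 (collision)
66 → bucket 2
338 → bucket 2 (collision)
142 → bucket 6 (collision)
655 → bucket 1 (collision)
Final buckets:
0: 604
1: 63 -> 655
2: 66 -> 338
3: —
4: —
5: —
6: 902 -> 14 -> 142
7: —

3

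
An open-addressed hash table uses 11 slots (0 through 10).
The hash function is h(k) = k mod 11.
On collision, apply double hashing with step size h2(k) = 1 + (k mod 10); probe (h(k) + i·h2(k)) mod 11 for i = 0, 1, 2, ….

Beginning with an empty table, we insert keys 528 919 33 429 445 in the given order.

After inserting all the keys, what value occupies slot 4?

528: h=0 → slot 0
919: h=6 → slot 6
33: h=0, h2=4, probe 0,4 → slot 4
429: h=0, h2=10, probe 0,10 → slot 10
445: h=5 → slot 5
Table: [528, ., ., ., 33, 445, 919, ., ., ., 429]

33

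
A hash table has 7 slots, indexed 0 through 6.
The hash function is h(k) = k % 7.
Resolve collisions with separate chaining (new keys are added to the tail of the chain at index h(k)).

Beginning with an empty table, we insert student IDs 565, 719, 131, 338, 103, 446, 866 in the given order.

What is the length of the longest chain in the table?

6

565 -> bucket 5
719 -> bucket 5 (collision)
131 -> bucket 5 (collision)
338 -> bucket 2
103 -> bucket 5 (collision)
446 -> bucket 5 (collision)
866 -> bucket 5 (collision)
Final buckets:
0: —
1: —
2: 338
3: —
4: —
5: 565 -> 719 -> 131 -> 103 -> 446 -> 866
6: —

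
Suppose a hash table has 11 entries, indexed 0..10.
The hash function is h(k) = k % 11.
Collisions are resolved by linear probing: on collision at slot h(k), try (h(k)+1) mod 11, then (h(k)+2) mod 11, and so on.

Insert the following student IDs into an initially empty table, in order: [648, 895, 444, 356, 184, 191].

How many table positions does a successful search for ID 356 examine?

648 hashes to 10; slot 10 is free → place at 10.
895 hashes to 4; slot 4 is free → place at 4.
444 hashes to 4; 4 taken → place at 5.
356 hashes to 4; 4,5 taken → place at 6.
184 hashes to 8; slot 8 is free → place at 8.
191 hashes to 4; 4,5,6 taken → place at 7.
Table: [_, _, _, _, 895, 444, 356, 191, 184, _, 648]
Lookup 356: h=4, probe 4,5,6 → found at 6.

3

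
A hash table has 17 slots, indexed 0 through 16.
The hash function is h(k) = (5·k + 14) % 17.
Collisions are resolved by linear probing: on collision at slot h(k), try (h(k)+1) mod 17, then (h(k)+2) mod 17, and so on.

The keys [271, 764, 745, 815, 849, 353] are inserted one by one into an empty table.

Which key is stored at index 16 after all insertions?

271 hashes to 9; slot 9 is free => place at 9.
764 hashes to 9; 9 taken => place at 10.
745 hashes to 16; slot 16 is free => place at 16.
815 hashes to 9; 9,10 taken => place at 11.
849 hashes to 9; 9,10,11 taken => place at 12.
353 hashes to 11; 11,12 taken => place at 13.
Table: [∅, ∅, ∅, ∅, ∅, ∅, ∅, ∅, ∅, 271, 764, 815, 849, 353, ∅, ∅, 745]

745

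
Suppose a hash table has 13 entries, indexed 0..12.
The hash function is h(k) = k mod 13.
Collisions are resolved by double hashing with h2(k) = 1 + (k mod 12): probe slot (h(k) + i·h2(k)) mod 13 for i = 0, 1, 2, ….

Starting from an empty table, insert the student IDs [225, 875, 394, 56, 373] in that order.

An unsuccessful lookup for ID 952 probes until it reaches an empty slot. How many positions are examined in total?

2

225: h=4 => slot 4
875: h=4, h2=12, probe 4,3 => slot 3
394: h=4, h2=11, probe 4,2 => slot 2
56: h=4, h2=9, probe 4,0 => slot 0
373: h=9 => slot 9
Table: [56, —, 394, 875, 225, —, —, —, —, 373, —, —, —]
Lookup 952: h=3, h2=5, probe 3,8 → slot 8 empty, not found.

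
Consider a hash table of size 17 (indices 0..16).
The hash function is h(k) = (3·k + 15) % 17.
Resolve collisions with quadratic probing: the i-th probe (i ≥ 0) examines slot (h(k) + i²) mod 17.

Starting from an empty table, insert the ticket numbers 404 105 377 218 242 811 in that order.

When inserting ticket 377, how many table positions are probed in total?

2

404: h=3 -> slot 3
105: h=7 -> slot 7
377: h=7, probe 7,8 -> slot 8
218: h=6 -> slot 6
242: h=10 -> slot 10
811: h=0 -> slot 0
Table: [811, —, —, 404, —, —, 218, 105, 377, —, 242, —, —, —, —, —, —]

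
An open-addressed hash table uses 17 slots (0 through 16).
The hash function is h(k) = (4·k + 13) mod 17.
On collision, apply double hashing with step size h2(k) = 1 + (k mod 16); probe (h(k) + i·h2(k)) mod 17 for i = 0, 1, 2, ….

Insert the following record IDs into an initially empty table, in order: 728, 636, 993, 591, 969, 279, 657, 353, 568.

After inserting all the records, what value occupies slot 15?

279

Insert 728: h=1, slot 1 empty -> index 1.
Insert 636: h=7, slot 7 empty -> index 7.
Insert 993: h=7, h2=2, slot 7 occupied -> index 9.
Insert 591: h=14, slot 14 empty -> index 14.
Insert 969: h=13, slot 13 empty -> index 13.
Insert 279: h=7, h2=8, slot 7 occupied -> index 15.
Insert 657: h=6, slot 6 empty -> index 6.
Insert 353: h=14, h2=2, slot 14 occupied -> index 16.
Insert 568: h=7, h2=9, slots 7,16 occupied -> index 8.
Table: [-, 728, -, -, -, -, 657, 636, 568, 993, -, -, -, 969, 591, 279, 353]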